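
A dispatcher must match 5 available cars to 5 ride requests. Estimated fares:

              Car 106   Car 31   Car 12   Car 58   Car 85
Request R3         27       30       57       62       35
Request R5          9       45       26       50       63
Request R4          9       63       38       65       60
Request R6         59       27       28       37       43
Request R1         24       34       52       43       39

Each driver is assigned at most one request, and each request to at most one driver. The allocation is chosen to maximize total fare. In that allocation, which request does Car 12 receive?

Car 12 receives Request R1.

This is a one-to-one assignment (maximum-weight bipartite matching).
Optimal: Car 106→Request R6 ($59), Car 31→Request R4 ($63), Car 12→Request R1 ($52), Car 58→Request R3 ($62), Car 85→Request R5 ($63) — total 59+63+52+62+63 = $299.
Max-entry greedy (repeatedly take the single best remaining cell) gives $278, worse by 21.
No other one-to-one assignment exceeds $299.
Car 12's own top request is Request R3 ($57), but forcing Car 12→Request R3 and reassigning the rest optimally gives only $285 — worse by 14.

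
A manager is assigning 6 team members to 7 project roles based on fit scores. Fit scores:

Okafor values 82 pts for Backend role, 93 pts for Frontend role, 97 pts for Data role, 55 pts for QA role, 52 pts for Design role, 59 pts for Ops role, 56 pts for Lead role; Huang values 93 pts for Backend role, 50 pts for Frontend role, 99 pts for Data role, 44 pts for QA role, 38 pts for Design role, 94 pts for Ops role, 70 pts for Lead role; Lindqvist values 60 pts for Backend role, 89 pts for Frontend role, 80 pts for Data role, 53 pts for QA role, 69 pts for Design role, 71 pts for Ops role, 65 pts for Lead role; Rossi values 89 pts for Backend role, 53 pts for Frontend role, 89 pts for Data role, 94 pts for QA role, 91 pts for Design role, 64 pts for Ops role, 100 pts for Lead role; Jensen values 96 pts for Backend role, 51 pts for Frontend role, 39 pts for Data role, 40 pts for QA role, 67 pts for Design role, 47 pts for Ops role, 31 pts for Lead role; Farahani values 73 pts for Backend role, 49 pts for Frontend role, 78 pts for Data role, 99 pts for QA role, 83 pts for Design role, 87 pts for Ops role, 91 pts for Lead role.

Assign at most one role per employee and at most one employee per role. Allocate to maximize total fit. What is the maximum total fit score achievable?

Maximum total: 575 pts

Optimal: Okafor→Data role (97 pts), Huang→Ops role (94 pts), Lindqvist→Frontend role (89 pts), Rossi→Lead role (100 pts), Jensen→Backend role (96 pts), Farahani→QA role (99 pts) — total 97+94+89+100+96+99 = 575 pts.
Column-greedy (each role in turn goes to its best remaining employee) gives 549 pts, worse by 26.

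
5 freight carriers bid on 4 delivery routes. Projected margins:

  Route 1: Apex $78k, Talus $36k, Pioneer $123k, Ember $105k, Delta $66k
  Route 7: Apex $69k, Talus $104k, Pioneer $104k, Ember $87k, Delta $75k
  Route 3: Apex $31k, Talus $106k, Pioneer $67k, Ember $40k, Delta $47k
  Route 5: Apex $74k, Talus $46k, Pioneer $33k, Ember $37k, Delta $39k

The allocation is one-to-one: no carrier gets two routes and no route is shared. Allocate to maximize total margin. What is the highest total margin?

Maximum total: $390k

This is the linear assignment problem.
Optimal: Pioneer→Route 1 ($123k), Ember→Route 7 ($87k), Talus→Route 3 ($106k), Apex→Route 5 ($74k) — total 123+87+106+74 = $390k.
Column-greedy (each route in turn goes to its best remaining carrier) gives $348k, worse by 42.
Next-best assignment: Ember→Route 1, Pioneer→Route 7, Talus→Route 3, Apex→Route 5 = $389k.
Swapping Apex↔Talus (Apex→Route 3 $31k, Talus→Route 5 $46k) loses 103.
Checked against all permutations: $390k is optimal.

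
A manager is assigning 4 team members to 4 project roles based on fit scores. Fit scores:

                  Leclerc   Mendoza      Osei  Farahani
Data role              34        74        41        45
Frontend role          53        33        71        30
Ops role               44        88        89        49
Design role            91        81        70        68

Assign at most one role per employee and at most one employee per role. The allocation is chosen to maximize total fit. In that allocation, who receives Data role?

This is the linear assignment problem.
Optimal: Leclerc→Design role (91 pts), Mendoza→Ops role (88 pts), Osei→Frontend role (71 pts), Farahani→Data role (45 pts) — total 91+88+71+45 = 295 pts.
Max-entry greedy (repeatedly take the single best remaining cell) gives 284 pts, worse by 11.
Swapping Mendoza↔Leclerc (Mendoza→Design role 81 pts, Leclerc→Ops role 44 pts) loses 54.
No other one-to-one assignment exceeds 295 pts.
Farahani's own top role is Design role (68 pts), but forcing Farahani→Design role and reassigning the rest optimally gives only 284 pts — worse by 11.

Farahani receives Data role.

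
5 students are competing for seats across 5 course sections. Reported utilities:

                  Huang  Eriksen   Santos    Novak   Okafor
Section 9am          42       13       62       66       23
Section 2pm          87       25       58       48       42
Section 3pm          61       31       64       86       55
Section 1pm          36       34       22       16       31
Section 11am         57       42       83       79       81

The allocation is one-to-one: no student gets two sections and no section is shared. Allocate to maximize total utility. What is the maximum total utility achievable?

Maximum total: 350 points

Optimal: Huang→Section 2pm (87 points), Eriksen→Section 1pm (34 points), Santos→Section 9am (62 points), Novak→Section 3pm (86 points), Okafor→Section 11am (81 points) — total 87+34+62+86+81 = 350 points.
Column-greedy (each section in turn goes to its best remaining student) gives 332 points, worse by 18.
Next-best assignment: Huang→Section 2pm, Eriksen→Section 1pm, Santos→Section 3pm, Novak→Section 9am, Okafor→Section 11am = 332 points.
Swapping Novak↔Eriksen (Novak→Section 1pm 16 points, Eriksen→Section 3pm 31 points) loses 73.
Every other assignment is strictly worse.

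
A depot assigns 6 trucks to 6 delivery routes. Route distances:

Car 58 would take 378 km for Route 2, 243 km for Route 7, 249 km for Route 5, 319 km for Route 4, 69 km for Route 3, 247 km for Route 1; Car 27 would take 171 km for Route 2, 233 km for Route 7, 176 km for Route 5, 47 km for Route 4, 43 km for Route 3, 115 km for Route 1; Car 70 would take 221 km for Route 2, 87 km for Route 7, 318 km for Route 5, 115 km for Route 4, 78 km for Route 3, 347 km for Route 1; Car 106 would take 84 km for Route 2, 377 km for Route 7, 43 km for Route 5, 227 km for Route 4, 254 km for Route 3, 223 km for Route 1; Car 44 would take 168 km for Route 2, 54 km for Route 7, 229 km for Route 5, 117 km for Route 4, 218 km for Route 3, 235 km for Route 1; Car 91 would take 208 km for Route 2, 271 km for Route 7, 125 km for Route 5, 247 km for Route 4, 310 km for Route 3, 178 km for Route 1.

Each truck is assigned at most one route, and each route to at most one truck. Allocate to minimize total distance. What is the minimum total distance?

This is a one-to-one assignment (minimum-cost bipartite matching).
Optimal: Car 58→Route 3 (69 km), Car 27→Route 1 (115 km), Car 70→Route 4 (115 km), Car 106→Route 2 (84 km), Car 44→Route 7 (54 km), Car 91→Route 5 (125 km) — total 69+115+115+84+54+125 = 562 km.
Min-entry greedy (repeatedly take the single cheapest remaining cell) gives 811 km, worse by 249.
Next-best assignment: Car 58→Route 3, Car 27→Route 4, Car 70→Route 7, Car 106→Route 5, Car 44→Route 2, Car 91→Route 1 = 592 km.

Min total: 562 km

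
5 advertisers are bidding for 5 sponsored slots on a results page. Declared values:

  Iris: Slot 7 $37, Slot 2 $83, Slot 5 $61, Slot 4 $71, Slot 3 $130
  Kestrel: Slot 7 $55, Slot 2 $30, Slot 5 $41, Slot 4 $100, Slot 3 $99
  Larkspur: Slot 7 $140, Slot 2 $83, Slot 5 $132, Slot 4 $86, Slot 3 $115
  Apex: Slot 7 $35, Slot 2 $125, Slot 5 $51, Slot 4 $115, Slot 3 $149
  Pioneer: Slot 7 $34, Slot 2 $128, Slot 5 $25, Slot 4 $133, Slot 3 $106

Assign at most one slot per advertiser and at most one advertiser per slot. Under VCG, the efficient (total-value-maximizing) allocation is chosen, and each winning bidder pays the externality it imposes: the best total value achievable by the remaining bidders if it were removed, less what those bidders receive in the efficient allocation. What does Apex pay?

Efficient allocation: Iris→Slot 5 ($61), Kestrel→Slot 4 ($100), Larkspur→Slot 7 ($140), Apex→Slot 3 ($149), Pioneer→Slot 2 ($128); total welfare W = $578.
Apex receives Slot 3 at value $149, so the others get W − 149 = $429.
Without Apex: best allocation of the remaining 4 bidders over all 5 slots is Iris→Slot 3 ($130), Kestrel→Slot 4 ($100), Larkspur→Slot 7 ($140), Pioneer→Slot 2 ($128), total $498.
VCG payment = (others' best without Apex) − (others' welfare with Apex) = 498 − 429 = $69.

Apex pays $69.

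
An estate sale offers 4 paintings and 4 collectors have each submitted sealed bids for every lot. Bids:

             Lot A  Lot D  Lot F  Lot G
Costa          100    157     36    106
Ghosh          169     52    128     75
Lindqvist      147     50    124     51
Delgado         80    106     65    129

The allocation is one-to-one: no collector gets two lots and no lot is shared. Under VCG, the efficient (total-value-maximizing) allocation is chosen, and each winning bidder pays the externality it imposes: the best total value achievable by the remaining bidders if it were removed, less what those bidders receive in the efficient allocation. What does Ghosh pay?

Ghosh pays $23.

Efficient allocation: Costa→Lot D ($157), Ghosh→Lot A ($169), Lindqvist→Lot F ($124), Delgado→Lot G ($129); total welfare W = $579.
Ghosh receives Lot A at value $169, so the others get W − 169 = $410.
Without Ghosh: best allocation of the remaining 3 bidders over all 4 lots is Costa→Lot D ($157), Lindqvist→Lot A ($147), Delgado→Lot G ($129), total $433.
VCG payment = (others' best without Ghosh) − (others' welfare with Ghosh) = 433 − 410 = $23.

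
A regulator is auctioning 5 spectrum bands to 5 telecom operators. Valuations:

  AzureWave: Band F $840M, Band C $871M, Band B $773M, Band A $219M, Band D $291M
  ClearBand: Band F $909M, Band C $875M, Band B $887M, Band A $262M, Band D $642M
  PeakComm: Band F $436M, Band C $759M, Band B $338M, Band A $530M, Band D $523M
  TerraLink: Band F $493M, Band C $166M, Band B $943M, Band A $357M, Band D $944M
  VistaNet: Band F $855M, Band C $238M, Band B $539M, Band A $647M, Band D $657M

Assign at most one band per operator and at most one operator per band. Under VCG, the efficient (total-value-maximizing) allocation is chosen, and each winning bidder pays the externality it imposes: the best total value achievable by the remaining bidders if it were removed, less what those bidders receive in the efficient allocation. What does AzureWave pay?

Efficient allocation: AzureWave→Band C ($871M), ClearBand→Band B ($887M), PeakComm→Band A ($530M), TerraLink→Band D ($944M), VistaNet→Band F ($855M); total welfare W = $4087M.
AzureWave receives Band C at value $871M, so the others get W − 871 = $3216M.
Without AzureWave: best allocation of the remaining 4 bidders over all 5 bands is ClearBand→Band B ($887M), PeakComm→Band C ($759M), TerraLink→Band D ($944M), VistaNet→Band F ($855M), total $3445M.
VCG payment = (others' best without AzureWave) − (others' welfare with AzureWave) = 3445 − 3216 = $229M.

AzureWave pays $229M.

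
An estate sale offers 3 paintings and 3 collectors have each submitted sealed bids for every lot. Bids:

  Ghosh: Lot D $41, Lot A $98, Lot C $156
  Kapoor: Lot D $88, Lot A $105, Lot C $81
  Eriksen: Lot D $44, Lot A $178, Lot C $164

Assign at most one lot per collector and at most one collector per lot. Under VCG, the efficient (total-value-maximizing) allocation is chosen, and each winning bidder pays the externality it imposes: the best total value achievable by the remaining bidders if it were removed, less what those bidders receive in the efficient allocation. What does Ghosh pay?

Ghosh pays $3.

Efficient allocation: Ghosh→Lot C ($156), Kapoor→Lot D ($88), Eriksen→Lot A ($178); total welfare W = $422.
Ghosh receives Lot C at value $156, so the others get W − 156 = $266.
Without Ghosh: best allocation of the remaining 2 bidders over all 3 lots is Kapoor→Lot A ($105), Eriksen→Lot C ($164), total $269.
VCG payment = (others' best without Ghosh) − (others' welfare with Ghosh) = 269 − 266 = $3.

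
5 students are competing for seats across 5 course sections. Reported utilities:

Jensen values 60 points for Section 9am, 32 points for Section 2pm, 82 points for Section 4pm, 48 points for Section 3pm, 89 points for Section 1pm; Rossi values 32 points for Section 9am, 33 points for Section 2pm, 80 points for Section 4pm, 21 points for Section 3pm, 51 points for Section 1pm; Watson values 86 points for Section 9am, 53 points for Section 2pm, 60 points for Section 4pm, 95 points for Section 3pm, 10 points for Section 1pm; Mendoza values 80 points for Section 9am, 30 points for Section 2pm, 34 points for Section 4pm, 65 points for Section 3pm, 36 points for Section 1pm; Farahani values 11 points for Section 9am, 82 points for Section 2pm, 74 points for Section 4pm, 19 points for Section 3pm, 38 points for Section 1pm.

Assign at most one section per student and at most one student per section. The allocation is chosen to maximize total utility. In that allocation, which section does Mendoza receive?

Optimal: Jensen→Section 1pm (89 points), Rossi→Section 4pm (80 points), Watson→Section 3pm (95 points), Mendoza→Section 9am (80 points), Farahani→Section 2pm (82 points) — total 89+80+95+80+82 = 426 points.
Column-greedy (each section in turn goes to its best remaining student) gives 366 points, worse by 60.
Next-best assignment: Jensen→Section 1pm, Rossi→Section 4pm, Watson→Section 9am, Mendoza→Section 3pm, Farahani→Section 2pm = 402 points.
Swapping Farahani↔Jensen (Farahani→Section 1pm 38 points, Jensen→Section 2pm 32 points) loses 101.
Checked against all permutations: 426 points is optimal.

Mendoza receives Section 9am.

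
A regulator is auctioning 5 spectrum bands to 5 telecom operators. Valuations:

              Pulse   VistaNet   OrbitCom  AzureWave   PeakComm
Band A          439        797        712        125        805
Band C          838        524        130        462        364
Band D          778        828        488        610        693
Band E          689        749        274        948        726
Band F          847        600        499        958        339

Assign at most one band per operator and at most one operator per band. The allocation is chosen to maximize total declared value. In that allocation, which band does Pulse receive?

Pulse receives Band C.

Optimal: Pulse→Band C ($838M), VistaNet→Band D ($828M), OrbitCom→Band A ($712M), AzureWave→Band F ($958M), PeakComm→Band E ($726M) — total 838+828+712+958+726 = $4062M.
Row-greedy (each operator in turn takes its best remaining band) gives $3699M, worse by 363.
Next-best assignment: Pulse→Band C, VistaNet→Band E, OrbitCom→Band A, AzureWave→Band F, PeakComm→Band D = $3950M.
Pulse's own top band is Band F ($847M), but forcing Pulse→Band F and reassigning the rest optimally gives only $3724M — worse by 338.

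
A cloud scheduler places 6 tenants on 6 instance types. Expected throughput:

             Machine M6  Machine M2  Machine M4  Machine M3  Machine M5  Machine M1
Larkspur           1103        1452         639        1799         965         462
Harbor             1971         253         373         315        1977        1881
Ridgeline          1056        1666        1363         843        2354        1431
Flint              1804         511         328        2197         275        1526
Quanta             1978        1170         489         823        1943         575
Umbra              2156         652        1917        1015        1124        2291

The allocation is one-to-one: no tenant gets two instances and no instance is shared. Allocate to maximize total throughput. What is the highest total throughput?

Optimal: Larkspur→Machine M2 (1452 ops/s), Harbor→Machine M1 (1881 ops/s), Ridgeline→Machine M5 (2354 ops/s), Flint→Machine M3 (2197 ops/s), Quanta→Machine M6 (1978 ops/s), Umbra→Machine M4 (1917 ops/s) — total 1452+1881+2354+2197+1978+1917 = 11779 ops/s.
Max-entry greedy (repeatedly take the single best remaining cell) gives 10645 ops/s, worse by 1134.
Every other assignment is strictly worse.

Maximum total: 11779 ops/s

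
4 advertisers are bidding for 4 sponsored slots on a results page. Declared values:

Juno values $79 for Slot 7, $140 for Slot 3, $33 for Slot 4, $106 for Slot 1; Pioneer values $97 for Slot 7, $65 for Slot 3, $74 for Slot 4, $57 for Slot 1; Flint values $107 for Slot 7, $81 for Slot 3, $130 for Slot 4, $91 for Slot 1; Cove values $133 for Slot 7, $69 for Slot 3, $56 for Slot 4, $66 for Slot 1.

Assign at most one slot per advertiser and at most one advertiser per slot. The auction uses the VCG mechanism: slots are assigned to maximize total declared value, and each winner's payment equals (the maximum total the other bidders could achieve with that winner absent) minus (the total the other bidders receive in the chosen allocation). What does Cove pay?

Efficient allocation: Juno→Slot 3 ($140), Pioneer→Slot 1 ($57), Flint→Slot 4 ($130), Cove→Slot 7 ($133); total welfare W = $460.
Cove receives Slot 7 at value $133, so the others get W − 133 = $327.
Without Cove: best allocation of the remaining 3 bidders over all 4 slots is Juno→Slot 3 ($140), Pioneer→Slot 7 ($97), Flint→Slot 4 ($130), total $367.
VCG payment = (others' best without Cove) − (others' welfare with Cove) = 367 − 327 = $40.

Cove pays $40.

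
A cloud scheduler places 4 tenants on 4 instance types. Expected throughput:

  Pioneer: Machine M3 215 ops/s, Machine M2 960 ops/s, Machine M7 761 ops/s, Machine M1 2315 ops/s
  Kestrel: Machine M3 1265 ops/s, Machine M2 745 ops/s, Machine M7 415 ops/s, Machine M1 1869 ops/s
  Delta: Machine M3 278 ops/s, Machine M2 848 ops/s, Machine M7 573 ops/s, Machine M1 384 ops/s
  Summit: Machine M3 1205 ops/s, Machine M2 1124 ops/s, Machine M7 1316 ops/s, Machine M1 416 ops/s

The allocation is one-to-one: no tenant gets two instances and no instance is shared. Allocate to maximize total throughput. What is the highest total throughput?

Maximum total: 5744 ops/s

Optimal: Pioneer→Machine M1 (2315 ops/s), Kestrel→Machine M3 (1265 ops/s), Delta→Machine M2 (848 ops/s), Summit→Machine M7 (1316 ops/s) — total 2315+1265+848+1316 = 5744 ops/s.
Column-greedy (each instance in turn goes to its best remaining tenant) gives 3534 ops/s, worse by 2210.
Swapping Delta↔Kestrel (Delta→Machine M3 278 ops/s, Kestrel→Machine M2 745 ops/s) loses 1090.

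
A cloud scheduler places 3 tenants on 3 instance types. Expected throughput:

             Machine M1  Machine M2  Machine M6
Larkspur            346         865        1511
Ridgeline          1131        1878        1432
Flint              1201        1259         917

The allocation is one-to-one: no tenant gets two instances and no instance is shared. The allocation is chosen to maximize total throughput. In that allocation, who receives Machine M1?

Optimal: Larkspur→Machine M6 (1511 ops/s), Ridgeline→Machine M2 (1878 ops/s), Flint→Machine M1 (1201 ops/s) — total 1511+1878+1201 = 4590 ops/s.
Next-best assignment: Larkspur→Machine M6, Ridgeline→Machine M1, Flint→Machine M2 = 3901 ops/s.
Flint's own top instance is Machine M2 (1259 ops/s), but forcing Flint→Machine M2 and reassigning the rest optimally gives only 3901 ops/s — worse by 689.

Flint receives Machine M1.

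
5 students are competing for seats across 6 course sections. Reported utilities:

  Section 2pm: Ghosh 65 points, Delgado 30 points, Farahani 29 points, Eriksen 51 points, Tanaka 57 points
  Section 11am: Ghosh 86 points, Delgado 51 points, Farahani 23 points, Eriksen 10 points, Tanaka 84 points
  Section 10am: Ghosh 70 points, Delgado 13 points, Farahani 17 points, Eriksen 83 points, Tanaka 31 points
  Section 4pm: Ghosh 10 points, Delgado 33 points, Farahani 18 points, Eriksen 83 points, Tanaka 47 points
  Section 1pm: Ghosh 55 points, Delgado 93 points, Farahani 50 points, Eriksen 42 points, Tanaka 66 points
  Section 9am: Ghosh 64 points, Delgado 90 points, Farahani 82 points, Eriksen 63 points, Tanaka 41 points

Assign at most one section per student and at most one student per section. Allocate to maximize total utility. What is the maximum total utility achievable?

This is a one-to-one assignment (maximum-weight bipartite matching).
Optimal: Ghosh→Section 10am (70 points), Delgado→Section 1pm (93 points), Farahani→Section 9am (82 points), Eriksen→Section 4pm (83 points), Tanaka→Section 11am (84 points) — total 70+93+82+83+84 = 412 points.
Column-greedy (each section in turn goes to its best remaining student) gives 315 points, worse by 97.

Max total: 412 points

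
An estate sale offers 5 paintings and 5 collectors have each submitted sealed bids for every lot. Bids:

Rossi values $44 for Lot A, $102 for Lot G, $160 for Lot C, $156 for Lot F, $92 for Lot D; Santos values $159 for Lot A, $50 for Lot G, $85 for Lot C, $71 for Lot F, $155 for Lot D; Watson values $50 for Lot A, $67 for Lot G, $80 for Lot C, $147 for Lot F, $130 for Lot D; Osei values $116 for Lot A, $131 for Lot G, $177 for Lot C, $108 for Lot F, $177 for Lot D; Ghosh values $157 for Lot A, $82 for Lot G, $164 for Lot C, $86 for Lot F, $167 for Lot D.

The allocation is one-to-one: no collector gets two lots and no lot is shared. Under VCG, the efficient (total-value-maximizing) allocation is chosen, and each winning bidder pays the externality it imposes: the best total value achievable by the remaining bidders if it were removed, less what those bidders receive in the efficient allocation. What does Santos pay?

Efficient allocation: Rossi→Lot C ($160), Santos→Lot A ($159), Watson→Lot F ($147), Osei→Lot G ($131), Ghosh→Lot D ($167); total welfare W = $764.
Santos receives Lot A at value $159, so the others get W − 159 = $605.
Without Santos: best allocation of the remaining 4 bidders over all 5 lots is Rossi→Lot C ($160), Watson→Lot F ($147), Osei→Lot D ($177), Ghosh→Lot A ($157), total $641.
VCG payment = (others' best without Santos) − (others' welfare with Santos) = 641 − 605 = $36.

Santos pays $36.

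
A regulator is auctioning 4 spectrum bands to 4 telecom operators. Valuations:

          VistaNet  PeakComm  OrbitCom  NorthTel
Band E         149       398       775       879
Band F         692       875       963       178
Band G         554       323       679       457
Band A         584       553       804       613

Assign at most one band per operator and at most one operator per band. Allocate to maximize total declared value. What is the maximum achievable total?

Optimal: VistaNet→Band G ($554M), PeakComm→Band F ($875M), OrbitCom→Band A ($804M), NorthTel→Band E ($879M) — total 554+875+804+879 = $3112M.
Row-greedy (each operator in turn takes its best remaining band) gives $2477M, worse by 635.

Max total: $3112M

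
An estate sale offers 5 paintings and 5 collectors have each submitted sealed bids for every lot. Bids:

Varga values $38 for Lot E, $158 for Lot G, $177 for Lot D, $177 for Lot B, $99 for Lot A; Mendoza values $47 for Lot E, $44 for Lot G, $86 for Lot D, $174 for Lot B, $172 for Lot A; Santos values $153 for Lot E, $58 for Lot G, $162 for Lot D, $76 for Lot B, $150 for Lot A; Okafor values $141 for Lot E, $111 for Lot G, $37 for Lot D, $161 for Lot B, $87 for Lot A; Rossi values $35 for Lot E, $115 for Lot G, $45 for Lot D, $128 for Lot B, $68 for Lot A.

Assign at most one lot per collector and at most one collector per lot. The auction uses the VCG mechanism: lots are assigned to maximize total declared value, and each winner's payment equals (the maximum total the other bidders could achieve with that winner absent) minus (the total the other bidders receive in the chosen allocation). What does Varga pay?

Efficient allocation: Varga→Lot D ($177), Mendoza→Lot A ($172), Santos→Lot E ($153), Okafor→Lot B ($161), Rossi→Lot G ($115); total welfare W = $778.
Varga receives Lot D at value $177, so the others get W − 177 = $601.
Without Varga: best allocation of the remaining 4 bidders over all 5 lots is Mendoza→Lot A ($172), Santos→Lot D ($162), Okafor→Lot B ($161), Rossi→Lot G ($115), total $610.
VCG payment = (others' best without Varga) − (others' welfare with Varga) = 610 − 601 = $9.

Varga pays $9.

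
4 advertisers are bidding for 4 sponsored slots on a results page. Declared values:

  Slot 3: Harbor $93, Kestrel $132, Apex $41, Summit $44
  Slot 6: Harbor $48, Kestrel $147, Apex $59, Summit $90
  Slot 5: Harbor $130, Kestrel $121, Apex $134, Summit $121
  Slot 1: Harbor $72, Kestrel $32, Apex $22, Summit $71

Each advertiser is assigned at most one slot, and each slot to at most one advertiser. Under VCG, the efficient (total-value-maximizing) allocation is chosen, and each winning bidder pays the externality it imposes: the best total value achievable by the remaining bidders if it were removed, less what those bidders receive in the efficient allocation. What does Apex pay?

Apex pays $50.

Efficient allocation: Harbor→Slot 3 ($93), Kestrel→Slot 6 ($147), Apex→Slot 5 ($134), Summit→Slot 1 ($71); total welfare W = $445.
Apex receives Slot 5 at value $134, so the others get W − 134 = $311.
Without Apex: best allocation of the remaining 3 bidders over all 4 slots is Harbor→Slot 3 ($93), Kestrel→Slot 6 ($147), Summit→Slot 5 ($121), total $361.
VCG payment = (others' best without Apex) − (others' welfare with Apex) = 361 − 311 = $50.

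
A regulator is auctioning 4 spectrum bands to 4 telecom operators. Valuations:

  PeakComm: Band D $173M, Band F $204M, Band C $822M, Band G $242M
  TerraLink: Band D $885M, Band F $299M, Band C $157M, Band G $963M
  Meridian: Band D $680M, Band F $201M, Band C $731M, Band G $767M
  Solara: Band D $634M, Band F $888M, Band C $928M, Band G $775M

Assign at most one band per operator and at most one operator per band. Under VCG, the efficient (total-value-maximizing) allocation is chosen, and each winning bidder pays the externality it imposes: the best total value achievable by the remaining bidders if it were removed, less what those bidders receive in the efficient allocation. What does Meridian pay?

Efficient allocation: PeakComm→Band C ($822M), TerraLink→Band D ($885M), Meridian→Band G ($767M), Solara→Band F ($888M); total welfare W = $3362M.
Meridian receives Band G at value $767M, so the others get W − 767 = $2595M.
Without Meridian: best allocation of the remaining 3 bidders over all 4 bands is PeakComm→Band C ($822M), TerraLink→Band G ($963M), Solara→Band F ($888M), total $2673M.
VCG payment = (others' best without Meridian) − (others' welfare with Meridian) = 2673 − 2595 = $78M.

Meridian pays $78M.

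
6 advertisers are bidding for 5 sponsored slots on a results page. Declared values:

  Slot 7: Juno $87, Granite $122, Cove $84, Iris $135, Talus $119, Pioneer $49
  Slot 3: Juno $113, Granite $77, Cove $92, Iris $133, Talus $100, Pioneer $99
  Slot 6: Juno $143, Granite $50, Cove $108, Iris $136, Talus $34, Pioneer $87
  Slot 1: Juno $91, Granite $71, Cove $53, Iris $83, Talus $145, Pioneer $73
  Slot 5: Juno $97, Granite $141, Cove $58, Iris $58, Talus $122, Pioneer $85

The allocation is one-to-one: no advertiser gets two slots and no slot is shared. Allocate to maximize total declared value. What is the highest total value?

Maximum total: $663

Optimal: Iris→Slot 7 ($135), Pioneer→Slot 3 ($99), Juno→Slot 6 ($143), Talus→Slot 1 ($145), Granite→Slot 5 ($141) — total 135+99+143+145+141 = $663.
Column-greedy (each slot in turn goes to its best remaining advertiser) gives $642, worse by 21.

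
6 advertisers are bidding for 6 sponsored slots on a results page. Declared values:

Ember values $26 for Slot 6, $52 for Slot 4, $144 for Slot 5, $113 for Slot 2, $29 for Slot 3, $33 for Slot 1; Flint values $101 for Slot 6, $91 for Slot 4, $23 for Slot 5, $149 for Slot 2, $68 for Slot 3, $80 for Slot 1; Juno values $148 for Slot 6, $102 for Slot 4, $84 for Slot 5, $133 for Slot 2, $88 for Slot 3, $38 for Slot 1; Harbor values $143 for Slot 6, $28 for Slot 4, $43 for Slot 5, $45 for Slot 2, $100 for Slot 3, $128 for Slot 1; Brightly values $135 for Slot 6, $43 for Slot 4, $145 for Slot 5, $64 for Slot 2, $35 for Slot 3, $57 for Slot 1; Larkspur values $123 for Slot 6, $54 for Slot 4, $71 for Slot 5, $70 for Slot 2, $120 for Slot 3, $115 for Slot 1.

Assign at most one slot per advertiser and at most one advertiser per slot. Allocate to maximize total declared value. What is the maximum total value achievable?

Max total: $778

Optimal: Ember→Slot 5 ($144), Flint→Slot 2 ($149), Juno→Slot 4 ($102), Harbor→Slot 1 ($128), Brightly→Slot 6 ($135), Larkspur→Slot 3 ($120) — total 144+149+102+128+135+120 = $778.
Column-greedy (each slot in turn goes to its best remaining advertiser) gives $745, worse by 33.
No other one-to-one assignment exceeds $778.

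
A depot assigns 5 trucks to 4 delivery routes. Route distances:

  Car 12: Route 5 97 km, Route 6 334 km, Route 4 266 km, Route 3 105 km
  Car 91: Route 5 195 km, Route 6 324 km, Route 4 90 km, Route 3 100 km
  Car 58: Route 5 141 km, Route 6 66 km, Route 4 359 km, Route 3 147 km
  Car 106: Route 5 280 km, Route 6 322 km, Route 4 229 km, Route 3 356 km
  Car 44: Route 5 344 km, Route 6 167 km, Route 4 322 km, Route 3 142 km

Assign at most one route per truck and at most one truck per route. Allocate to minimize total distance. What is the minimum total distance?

Min total: 395 km

This is a one-to-one assignment (minimum-cost bipartite matching).
Optimal: Car 12→Route 5 (97 km), Car 58→Route 6 (66 km), Car 91→Route 4 (90 km), Car 44→Route 3 (142 km) — total 97+66+90+142 = 395 km.
Row-greedy (each truck in turn takes its cheapest remaining route) gives 609 km, worse by 214.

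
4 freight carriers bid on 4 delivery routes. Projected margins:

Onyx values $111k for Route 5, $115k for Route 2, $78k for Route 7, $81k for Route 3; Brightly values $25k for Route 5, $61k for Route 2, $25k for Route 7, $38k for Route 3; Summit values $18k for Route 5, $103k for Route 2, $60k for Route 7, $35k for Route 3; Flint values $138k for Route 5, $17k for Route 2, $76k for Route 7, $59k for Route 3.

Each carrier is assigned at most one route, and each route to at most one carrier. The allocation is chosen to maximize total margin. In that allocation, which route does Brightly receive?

Brightly receives Route 3.

This is a one-to-one assignment (maximum-weight bipartite matching).
Optimal: Onyx→Route 7 ($78k), Brightly→Route 3 ($38k), Summit→Route 2 ($103k), Flint→Route 5 ($138k) — total 78+38+103+138 = $357k.
Max-entry greedy (repeatedly take the single best remaining cell) gives $351k, worse by 6.
Brightly's own top route is Route 2 ($61k), but forcing Brightly→Route 2 and reassigning the rest optimally gives only $340k — worse by 17.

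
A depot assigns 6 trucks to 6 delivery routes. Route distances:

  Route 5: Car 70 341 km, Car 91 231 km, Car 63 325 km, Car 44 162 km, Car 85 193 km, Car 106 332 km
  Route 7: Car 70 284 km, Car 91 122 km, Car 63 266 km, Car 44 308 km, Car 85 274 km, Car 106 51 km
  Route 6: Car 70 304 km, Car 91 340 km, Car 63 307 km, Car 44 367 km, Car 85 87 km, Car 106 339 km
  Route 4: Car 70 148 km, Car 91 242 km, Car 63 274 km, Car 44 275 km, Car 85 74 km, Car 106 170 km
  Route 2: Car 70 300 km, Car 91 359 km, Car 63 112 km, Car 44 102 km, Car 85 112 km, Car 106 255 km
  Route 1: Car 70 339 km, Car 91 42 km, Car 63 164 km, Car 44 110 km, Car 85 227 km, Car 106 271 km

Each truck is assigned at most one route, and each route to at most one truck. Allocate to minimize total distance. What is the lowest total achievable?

This is a one-to-one assignment (minimum-cost bipartite matching).
Optimal: Car 70→Route 4 (148 km), Car 91→Route 1 (42 km), Car 63→Route 2 (112 km), Car 44→Route 5 (162 km), Car 85→Route 6 (87 km), Car 106→Route 7 (51 km) — total 148+42+112+162+87+51 = 602 km.
Next-best assignment: Car 70→Route 4, Car 91→Route 5, Car 63→Route 2, Car 44→Route 1, Car 85→Route 6, Car 106→Route 7 = 739 km.
Checked against all permutations: 602 km is optimal.

Minimum total: 602 km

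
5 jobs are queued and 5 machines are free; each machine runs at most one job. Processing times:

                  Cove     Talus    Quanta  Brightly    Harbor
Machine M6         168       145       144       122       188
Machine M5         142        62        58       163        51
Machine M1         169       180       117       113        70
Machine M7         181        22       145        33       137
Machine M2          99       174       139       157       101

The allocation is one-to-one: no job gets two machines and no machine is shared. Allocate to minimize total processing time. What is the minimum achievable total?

This is the linear assignment problem.
Optimal: Cove→Machine M2 (99 min), Talus→Machine M7 (22 min), Quanta→Machine M5 (58 min), Brightly→Machine M6 (122 min), Harbor→Machine M1 (70 min) — total 99+22+58+122+70 = 371 min.
Row-greedy (each job in turn takes its cheapest remaining machine) gives 480 min, worse by 109.
Next-best assignment: Cove→Machine M2, Talus→Machine M6, Quanta→Machine M5, Brightly→Machine M7, Harbor→Machine M1 = 405 min.
Swapping Quanta↔Harbor (Quanta→Machine M1 117 min, Harbor→Machine M5 51 min) adds 40.
No other one-to-one assignment undercuts 371 min.

Minimum total: 371 min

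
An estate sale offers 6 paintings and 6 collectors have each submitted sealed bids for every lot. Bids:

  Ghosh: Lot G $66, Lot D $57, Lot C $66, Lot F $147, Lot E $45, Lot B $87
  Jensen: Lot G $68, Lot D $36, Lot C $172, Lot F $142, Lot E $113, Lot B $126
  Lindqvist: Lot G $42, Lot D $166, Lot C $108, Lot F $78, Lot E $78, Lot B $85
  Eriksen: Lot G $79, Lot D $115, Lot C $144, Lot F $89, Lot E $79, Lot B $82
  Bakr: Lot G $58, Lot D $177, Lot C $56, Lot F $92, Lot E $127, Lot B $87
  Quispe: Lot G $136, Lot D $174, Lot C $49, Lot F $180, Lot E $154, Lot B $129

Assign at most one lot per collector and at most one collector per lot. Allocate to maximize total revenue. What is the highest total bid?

Maximum total: $846

Optimal: Ghosh→Lot F ($147), Jensen→Lot B ($126), Lindqvist→Lot D ($166), Eriksen→Lot C ($144), Bakr→Lot E ($127), Quispe→Lot G ($136) — total 147+126+166+144+127+136 = $846.
Row-greedy (each collector in turn takes its best remaining lot) gives $830, worse by 16.
No other one-to-one assignment exceeds $846.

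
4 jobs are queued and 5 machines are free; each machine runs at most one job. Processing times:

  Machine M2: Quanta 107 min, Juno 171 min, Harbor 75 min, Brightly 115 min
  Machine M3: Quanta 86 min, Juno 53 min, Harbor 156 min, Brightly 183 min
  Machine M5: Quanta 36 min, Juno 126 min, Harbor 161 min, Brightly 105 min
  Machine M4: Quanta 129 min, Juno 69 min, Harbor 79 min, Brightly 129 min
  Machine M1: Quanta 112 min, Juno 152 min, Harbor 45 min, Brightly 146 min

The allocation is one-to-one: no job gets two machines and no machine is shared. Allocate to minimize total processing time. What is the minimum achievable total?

Optimal: Quanta→Machine M5 (36 min), Juno→Machine M3 (53 min), Harbor→Machine M1 (45 min), Brightly→Machine M2 (115 min) — total 36+53+45+115 = 249 min.
Column-greedy (each machine in turn goes to its cheapest remaining job) gives 293 min, worse by 44.
Next-best assignment: Quanta→Machine M5, Juno→Machine M3, Harbor→Machine M1, Brightly→Machine M4 = 263 min.
Swapping Quanta↔Brightly (Quanta→Machine M2 107 min, Brightly→Machine M5 105 min) adds 61.

Min total: 249 min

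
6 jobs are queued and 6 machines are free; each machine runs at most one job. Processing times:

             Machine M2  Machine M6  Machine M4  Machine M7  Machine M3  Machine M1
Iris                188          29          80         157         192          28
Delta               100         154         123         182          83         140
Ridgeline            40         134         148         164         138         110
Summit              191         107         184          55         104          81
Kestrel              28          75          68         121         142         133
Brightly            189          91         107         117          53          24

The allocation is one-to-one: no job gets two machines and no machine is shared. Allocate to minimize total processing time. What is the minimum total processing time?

Minimum total: 299 min

Treat this as an assignment problem: match each job to one machine.
Optimal: Iris→Machine M6 (29 min), Delta→Machine M3 (83 min), Ridgeline→Machine M2 (40 min), Summit→Machine M7 (55 min), Kestrel→Machine M4 (68 min), Brightly→Machine M1 (24 min) — total 29+83+40+55+68+24 = 299 min.
Min-entry greedy (repeatedly take the single cheapest remaining cell) gives 367 min, worse by 68.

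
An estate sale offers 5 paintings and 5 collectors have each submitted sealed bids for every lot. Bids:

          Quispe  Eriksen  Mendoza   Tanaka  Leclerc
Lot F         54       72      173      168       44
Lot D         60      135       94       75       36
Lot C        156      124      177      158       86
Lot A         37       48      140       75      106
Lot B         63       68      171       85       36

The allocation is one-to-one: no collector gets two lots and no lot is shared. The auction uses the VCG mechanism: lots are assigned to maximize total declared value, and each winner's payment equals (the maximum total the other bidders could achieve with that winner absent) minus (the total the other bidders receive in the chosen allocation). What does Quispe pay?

Efficient allocation: Quispe→Lot C ($156), Eriksen→Lot D ($135), Mendoza→Lot B ($171), Tanaka→Lot F ($168), Leclerc→Lot A ($106); total welfare W = $736.
Quispe receives Lot C at value $156, so the others get W − 156 = $580.
Without Quispe: best allocation of the remaining 4 bidders over all 5 lots is Eriksen→Lot D ($135), Mendoza→Lot C ($177), Tanaka→Lot F ($168), Leclerc→Lot A ($106), total $586.
VCG payment = (others' best without Quispe) − (others' welfare with Quispe) = 586 − 580 = $6.

Quispe pays $6.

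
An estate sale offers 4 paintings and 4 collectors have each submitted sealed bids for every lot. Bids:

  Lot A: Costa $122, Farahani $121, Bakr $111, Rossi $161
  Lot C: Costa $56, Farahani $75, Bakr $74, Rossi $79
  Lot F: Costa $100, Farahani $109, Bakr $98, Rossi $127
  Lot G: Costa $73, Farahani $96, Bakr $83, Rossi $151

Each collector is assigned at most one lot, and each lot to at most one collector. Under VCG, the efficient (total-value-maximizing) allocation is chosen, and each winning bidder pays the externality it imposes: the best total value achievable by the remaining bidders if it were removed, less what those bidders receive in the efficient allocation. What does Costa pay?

Efficient allocation: Costa→Lot A ($122), Farahani→Lot F ($109), Bakr→Lot C ($74), Rossi→Lot G ($151); total welfare W = $456.
Costa receives Lot A at value $122, so the others get W − 122 = $334.
Without Costa: best allocation of the remaining 3 bidders over all 4 lots is Farahani→Lot F ($109), Bakr→Lot A ($111), Rossi→Lot G ($151), total $371.
VCG payment = (others' best without Costa) − (others' welfare with Costa) = 371 − 334 = $37.

Costa pays $37.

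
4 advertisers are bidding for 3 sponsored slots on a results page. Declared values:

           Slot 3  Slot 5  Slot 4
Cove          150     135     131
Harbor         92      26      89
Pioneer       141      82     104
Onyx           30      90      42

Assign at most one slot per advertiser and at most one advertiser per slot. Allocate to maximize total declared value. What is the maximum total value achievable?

Maximum total: $365

This is a one-to-one assignment (maximum-weight bipartite matching).
Optimal: Pioneer→Slot 3 ($141), Cove→Slot 5 ($135), Harbor→Slot 4 ($89) — total 141+135+89 = $365.
Column-greedy (each slot in turn goes to its best remaining advertiser) gives $344, worse by 21.
Checked against all permutations: $365 is optimal.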